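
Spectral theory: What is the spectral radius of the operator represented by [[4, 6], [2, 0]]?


For a 2x2 matrix, eigenvalues satisfy lambda^2 - (trace)*lambda + det = 0
trace = 4 + 0 = 4
det = 4*0 - 6*2 = -12
discriminant = 4^2 - 4*(-12) = 64
spectral radius = max |eigenvalue| = 6.0000

6.0000


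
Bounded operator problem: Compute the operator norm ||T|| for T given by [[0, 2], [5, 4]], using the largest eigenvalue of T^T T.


A^T A = [[25, 20], [20, 20]]
trace(A^T A) = 45, det(A^T A) = 100
discriminant = 45^2 - 4*100 = 1625
Largest eigenvalue of A^T A = (trace + sqrt(disc))/2 = 42.6556
||T|| = sqrt(42.6556) = 6.5311

6.5311


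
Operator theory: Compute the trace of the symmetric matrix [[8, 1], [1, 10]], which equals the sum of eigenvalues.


For a self-adjoint (symmetric) matrix, the eigenvalues are real.
The sum of eigenvalues equals the trace of the matrix.
trace = 8 + 10 = 18

18


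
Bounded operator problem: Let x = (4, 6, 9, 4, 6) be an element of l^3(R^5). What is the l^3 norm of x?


The l^3 norm = (sum |x_i|^3)^(1/3)
Sum of 3th powers = 64 + 216 + 729 + 64 + 216 = 1289
||x||_3 = (1289)^(1/3) = 10.8831

10.8831


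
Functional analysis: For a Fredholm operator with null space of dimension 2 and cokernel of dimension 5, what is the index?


The Fredholm index is defined as ind(T) = dim(ker T) - dim(coker T)
= 2 - 5
= -3

-3


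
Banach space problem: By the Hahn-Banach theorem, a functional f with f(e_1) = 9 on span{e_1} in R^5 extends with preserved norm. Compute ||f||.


The norm of f is given by ||f|| = sup_{||x||=1} |f(x)|.
On span{e_1}, ||e_1|| = 1, so ||f|| = |f(e_1)| / ||e_1||
= |9| / 1 = 9.0000

9.0000


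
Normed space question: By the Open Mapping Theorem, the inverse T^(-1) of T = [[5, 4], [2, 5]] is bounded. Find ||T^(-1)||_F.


det(T) = 5*5 - 4*2 = 17
T^(-1) = (1/17) * [[5, -4], [-2, 5]] = [[0.2941, -0.2353], [-0.1176, 0.2941]]
||T^(-1)||_F^2 = 0.2941^2 + (-0.2353)^2 + (-0.1176)^2 + 0.2941^2 = 0.2422
||T^(-1)||_F = sqrt(0.2422) = 0.4922

0.4922


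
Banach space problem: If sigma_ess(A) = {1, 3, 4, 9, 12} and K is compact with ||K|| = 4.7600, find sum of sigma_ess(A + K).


By Weyl's theorem, the essential spectrum is invariant under compact perturbations.
sigma_ess(A + K) = sigma_ess(A) = {1, 3, 4, 9, 12}
Sum = 1 + 3 + 4 + 9 + 12 = 29

29


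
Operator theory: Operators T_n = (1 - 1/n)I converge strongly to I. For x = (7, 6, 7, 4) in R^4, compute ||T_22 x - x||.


T_22 x - x = (1 - 1/22)x - x = -x/22
||x|| = sqrt(150) = 12.2474
||T_22 x - x|| = ||x||/22 = 12.2474/22 = 0.5567

0.5567


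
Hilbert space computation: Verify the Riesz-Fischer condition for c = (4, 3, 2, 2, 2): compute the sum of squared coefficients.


sum |c_n|^2 = 4^2 + 3^2 + 2^2 + 2^2 + 2^2
= 16 + 9 + 4 + 4 + 4
= 37

37


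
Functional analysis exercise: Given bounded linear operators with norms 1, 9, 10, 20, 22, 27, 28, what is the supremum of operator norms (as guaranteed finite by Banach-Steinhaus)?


By the Uniform Boundedness Principle, the supremum of norms is finite.
sup_k ||T_k|| = max(1, 9, 10, 20, 22, 27, 28) = 28

28


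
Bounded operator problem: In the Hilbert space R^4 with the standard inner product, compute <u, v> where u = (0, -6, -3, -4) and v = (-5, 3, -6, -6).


Computing the standard inner product <u, v> = sum u_i * v_i
= 0*-5 + -6*3 + -3*-6 + -4*-6
= 0 + -18 + 18 + 24
= 24

24


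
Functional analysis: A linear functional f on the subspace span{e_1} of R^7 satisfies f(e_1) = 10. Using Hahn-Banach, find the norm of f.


The norm of f is given by ||f|| = sup_{||x||=1} |f(x)|.
On span{e_1}, ||e_1|| = 1, so ||f|| = |f(e_1)| / ||e_1||
= |10| / 1 = 10.0000

10.0000


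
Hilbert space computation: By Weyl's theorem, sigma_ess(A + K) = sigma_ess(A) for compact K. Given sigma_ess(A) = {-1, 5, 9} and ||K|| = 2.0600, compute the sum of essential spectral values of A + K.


By Weyl's theorem, the essential spectrum is invariant under compact perturbations.
sigma_ess(A + K) = sigma_ess(A) = {-1, 5, 9}
Sum = -1 + 5 + 9 = 13

13


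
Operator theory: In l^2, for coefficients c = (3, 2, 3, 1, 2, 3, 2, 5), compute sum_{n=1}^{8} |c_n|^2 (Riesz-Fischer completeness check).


sum |c_n|^2 = 3^2 + 2^2 + 3^2 + 1^2 + 2^2 + 3^2 + 2^2 + 5^2
= 9 + 4 + 9 + 1 + 4 + 9 + 4 + 25
= 65

65


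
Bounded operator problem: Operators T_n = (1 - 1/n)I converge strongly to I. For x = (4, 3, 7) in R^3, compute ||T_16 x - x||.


T_16 x - x = (1 - 1/16)x - x = -x/16
||x|| = sqrt(74) = 8.6023
||T_16 x - x|| = ||x||/16 = 8.6023/16 = 0.5376

0.5376


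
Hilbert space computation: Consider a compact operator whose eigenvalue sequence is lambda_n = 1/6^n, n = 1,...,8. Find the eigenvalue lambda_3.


The eigenvalue formula gives lambda_3 = 1/6^3
= 1/216
= 0.0046

0.0046


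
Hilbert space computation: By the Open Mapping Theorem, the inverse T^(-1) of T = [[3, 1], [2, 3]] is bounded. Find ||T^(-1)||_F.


det(T) = 3*3 - 1*2 = 7
T^(-1) = (1/7) * [[3, -1], [-2, 3]] = [[0.4286, -0.1429], [-0.2857, 0.4286]]
||T^(-1)||_F^2 = 0.4286^2 + (-0.1429)^2 + (-0.2857)^2 + 0.4286^2 = 0.4694
||T^(-1)||_F = sqrt(0.4694) = 0.6851

0.6851


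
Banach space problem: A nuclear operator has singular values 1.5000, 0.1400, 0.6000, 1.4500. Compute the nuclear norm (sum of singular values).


The nuclear norm is the sum of all singular values.
||T||_1 = 1.5000 + 0.1400 + 0.6000 + 1.4500
= 3.6900

3.6900


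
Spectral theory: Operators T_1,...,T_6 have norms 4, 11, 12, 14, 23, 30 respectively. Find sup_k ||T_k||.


By the Uniform Boundedness Principle, the supremum of norms is finite.
sup_k ||T_k|| = max(4, 11, 12, 14, 23, 30) = 30

30


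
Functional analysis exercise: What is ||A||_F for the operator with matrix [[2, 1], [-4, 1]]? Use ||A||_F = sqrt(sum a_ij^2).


||A||_F^2 = sum a_ij^2
= 2^2 + 1^2 + (-4)^2 + 1^2
= 4 + 1 + 16 + 1 = 22
||A||_F = sqrt(22) = 4.6904

4.6904


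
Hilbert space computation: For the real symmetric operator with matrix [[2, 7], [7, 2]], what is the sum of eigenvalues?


For a self-adjoint (symmetric) matrix, the eigenvalues are real.
The sum of eigenvalues equals the trace of the matrix.
trace = 2 + 2 = 4

4


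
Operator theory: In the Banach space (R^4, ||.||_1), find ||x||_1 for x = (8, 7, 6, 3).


The l^1 norm equals the sum of absolute values of all components.
||x||_1 = 8 + 7 + 6 + 3
= 24

24.0000


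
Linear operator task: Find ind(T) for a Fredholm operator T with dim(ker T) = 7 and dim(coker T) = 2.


The Fredholm index is defined as ind(T) = dim(ker T) - dim(coker T)
= 7 - 2
= 5

5


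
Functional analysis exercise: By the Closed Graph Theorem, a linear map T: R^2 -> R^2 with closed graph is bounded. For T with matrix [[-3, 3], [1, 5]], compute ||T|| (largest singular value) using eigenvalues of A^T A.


A^T A = [[10, -4], [-4, 34]]
trace(A^T A) = 44, det(A^T A) = 324
discriminant = 44^2 - 4*324 = 640
Largest eigenvalue of A^T A = (trace + sqrt(disc))/2 = 34.6491
||T|| = sqrt(34.6491) = 5.8863

5.8863


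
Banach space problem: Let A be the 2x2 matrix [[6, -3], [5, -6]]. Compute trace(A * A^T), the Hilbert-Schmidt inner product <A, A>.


trace(A * A^T) = sum of squares of all entries
= 6^2 + (-3)^2 + 5^2 + (-6)^2
= 36 + 9 + 25 + 36
= 106

106


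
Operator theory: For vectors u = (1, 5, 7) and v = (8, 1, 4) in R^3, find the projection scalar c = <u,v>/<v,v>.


Computing <u,v> = 1*8 + 5*1 + 7*4 = 41
Computing <v,v> = 8^2 + 1^2 + 4^2 = 81
Projection coefficient = 41/81 = 0.5062

0.5062


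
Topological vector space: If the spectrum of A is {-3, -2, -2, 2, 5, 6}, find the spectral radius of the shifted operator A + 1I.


Spectrum of A + 1I = {-2, -1, -1, 3, 6, 7}
Spectral radius = max |lambda| over the shifted spectrum
= max(2, 1, 1, 3, 6, 7) = 7

7


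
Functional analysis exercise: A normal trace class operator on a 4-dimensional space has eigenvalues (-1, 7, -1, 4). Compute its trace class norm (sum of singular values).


For a normal operator, singular values equal |eigenvalues|.
Trace norm = sum |lambda_i| = 1 + 7 + 1 + 4
= 13

13


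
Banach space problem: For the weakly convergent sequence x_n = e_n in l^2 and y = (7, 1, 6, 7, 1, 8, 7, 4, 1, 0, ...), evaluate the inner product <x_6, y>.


x_6 = e_6 is the standard basis vector with 1 in position 6.
<x_6, y> = y_6 = 8
As n -> infinity, <x_n, y> -> 0, confirming weak convergence of (x_n) to 0.

8


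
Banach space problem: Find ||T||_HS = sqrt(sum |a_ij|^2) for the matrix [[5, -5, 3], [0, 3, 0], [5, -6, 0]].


The Hilbert-Schmidt norm is sqrt(sum of squares of all entries).
Sum of squares = 5^2 + (-5)^2 + 3^2 + 0^2 + 3^2 + 0^2 + 5^2 + (-6)^2 + 0^2
= 25 + 25 + 9 + 0 + 9 + 0 + 25 + 36 + 0 = 129
||T||_HS = sqrt(129) = 11.3578

11.3578


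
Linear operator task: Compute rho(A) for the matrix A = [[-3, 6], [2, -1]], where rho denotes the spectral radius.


For a 2x2 matrix, eigenvalues satisfy lambda^2 - (trace)*lambda + det = 0
trace = -3 + -1 = -4
det = -3*-1 - 6*2 = -9
discriminant = (-4)^2 - 4*(-9) = 52
spectral radius = max |eigenvalue| = 5.6056

5.6056


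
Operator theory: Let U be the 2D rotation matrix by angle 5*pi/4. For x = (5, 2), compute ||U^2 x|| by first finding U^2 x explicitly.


U is a rotation by theta = 5*pi/4
U^2 = rotation by 2*theta = 10*pi/4 = 2*pi/4 (mod 2*pi)
cos(2*pi/4) = 0.0000, sin(2*pi/4) = 1.0000
U^2 x = (0.0000 * 5 - 1.0000 * 2, 1.0000 * 5 + 0.0000 * 2)
= (-2.0000, 5.0000)
||U^2 x|| = sqrt((-2.0000)^2 + 5.0000^2) = sqrt(29.0000) = 5.3852

5.3852


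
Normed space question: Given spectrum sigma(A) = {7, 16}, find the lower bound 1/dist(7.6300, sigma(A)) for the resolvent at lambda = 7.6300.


dist(7.6300, {7, 16}) = min(|7.6300 - 7|, |7.6300 - 16|)
= min(0.6300, 8.3700) = 0.6300
Resolvent bound = 1/0.6300 = 1.5873

1.5873


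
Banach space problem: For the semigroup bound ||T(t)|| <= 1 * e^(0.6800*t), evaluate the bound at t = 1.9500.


||T(1.9500)|| <= 1 * exp(0.6800 * 1.9500)
= 1 * exp(1.3260)
= 1 * 3.7659
= 3.7659

3.7659


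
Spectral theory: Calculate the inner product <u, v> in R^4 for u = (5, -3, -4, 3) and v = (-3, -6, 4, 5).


Computing the standard inner product <u, v> = sum u_i * v_i
= 5*-3 + -3*-6 + -4*4 + 3*5
= -15 + 18 + -16 + 15
= 2

2


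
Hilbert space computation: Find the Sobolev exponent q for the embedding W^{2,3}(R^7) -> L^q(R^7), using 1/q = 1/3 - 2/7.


Using the Sobolev embedding formula: 1/q = 1/p - k/n
1/q = 1/3 - 2/7 = 1/21
q = 1/(1/21) = 21

21.0000


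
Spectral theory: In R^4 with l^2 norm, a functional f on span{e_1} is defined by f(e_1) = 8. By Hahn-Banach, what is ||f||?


The norm of f is given by ||f|| = sup_{||x||=1} |f(x)|.
On span{e_1}, ||e_1|| = 1, so ||f|| = |f(e_1)| / ||e_1||
= |8| / 1 = 8.0000

8.0000


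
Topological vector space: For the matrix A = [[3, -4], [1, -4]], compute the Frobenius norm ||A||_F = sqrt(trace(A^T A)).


||A||_F^2 = sum a_ij^2
= 3^2 + (-4)^2 + 1^2 + (-4)^2
= 9 + 16 + 1 + 16 = 42
||A||_F = sqrt(42) = 6.4807

6.4807


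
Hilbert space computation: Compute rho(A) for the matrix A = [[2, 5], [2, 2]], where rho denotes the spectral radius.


For a 2x2 matrix, eigenvalues satisfy lambda^2 - (trace)*lambda + det = 0
trace = 2 + 2 = 4
det = 2*2 - 5*2 = -6
discriminant = 4^2 - 4*(-6) = 40
spectral radius = max |eigenvalue| = 5.1623

5.1623


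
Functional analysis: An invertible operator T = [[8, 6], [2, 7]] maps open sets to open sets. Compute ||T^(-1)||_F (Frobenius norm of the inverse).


det(T) = 8*7 - 6*2 = 44
T^(-1) = (1/44) * [[7, -6], [-2, 8]] = [[0.1591, -0.1364], [-0.0455, 0.1818]]
||T^(-1)||_F^2 = 0.1591^2 + (-0.1364)^2 + (-0.0455)^2 + 0.1818^2 = 0.0790
||T^(-1)||_F = sqrt(0.0790) = 0.2811

0.2811


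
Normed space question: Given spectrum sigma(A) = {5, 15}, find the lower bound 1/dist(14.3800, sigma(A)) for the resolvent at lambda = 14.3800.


dist(14.3800, {5, 15}) = min(|14.3800 - 5|, |14.3800 - 15|)
= min(9.3800, 0.6200) = 0.6200
Resolvent bound = 1/0.6200 = 1.6129

1.6129


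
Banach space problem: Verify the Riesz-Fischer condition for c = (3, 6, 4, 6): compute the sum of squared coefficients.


sum |c_n|^2 = 3^2 + 6^2 + 4^2 + 6^2
= 9 + 36 + 16 + 36
= 97

97


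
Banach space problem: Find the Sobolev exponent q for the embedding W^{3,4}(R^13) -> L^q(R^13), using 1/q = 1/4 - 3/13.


Using the Sobolev embedding formula: 1/q = 1/p - k/n
1/q = 1/4 - 3/13 = 1/52
q = 1/(1/52) = 52

52.0000


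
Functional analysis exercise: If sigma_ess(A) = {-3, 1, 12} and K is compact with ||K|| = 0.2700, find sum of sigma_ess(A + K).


By Weyl's theorem, the essential spectrum is invariant under compact perturbations.
sigma_ess(A + K) = sigma_ess(A) = {-3, 1, 12}
Sum = -3 + 1 + 12 = 10

10


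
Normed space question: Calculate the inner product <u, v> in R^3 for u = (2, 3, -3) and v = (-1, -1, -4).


Computing the standard inner product <u, v> = sum u_i * v_i
= 2*-1 + 3*-1 + -3*-4
= -2 + -3 + 12
= 7

7


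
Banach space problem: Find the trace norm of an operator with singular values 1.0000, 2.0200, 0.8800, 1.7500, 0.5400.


The nuclear norm is the sum of all singular values.
||T||_1 = 1.0000 + 2.0200 + 0.8800 + 1.7500 + 0.5400
= 6.1900

6.1900


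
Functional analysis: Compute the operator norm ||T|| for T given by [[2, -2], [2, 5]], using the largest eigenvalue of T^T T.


A^T A = [[8, 6], [6, 29]]
trace(A^T A) = 37, det(A^T A) = 196
discriminant = 37^2 - 4*196 = 585
Largest eigenvalue of A^T A = (trace + sqrt(disc))/2 = 30.5934
||T|| = sqrt(30.5934) = 5.5311

5.5311


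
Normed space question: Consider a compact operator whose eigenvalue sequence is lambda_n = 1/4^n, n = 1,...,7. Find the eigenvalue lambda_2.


The eigenvalue formula gives lambda_2 = 1/4^2
= 1/16
= 0.0625

0.0625


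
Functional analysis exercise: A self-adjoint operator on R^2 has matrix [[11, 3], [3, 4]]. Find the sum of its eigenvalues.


For a self-adjoint (symmetric) matrix, the eigenvalues are real.
The sum of eigenvalues equals the trace of the matrix.
trace = 11 + 4 = 15

15


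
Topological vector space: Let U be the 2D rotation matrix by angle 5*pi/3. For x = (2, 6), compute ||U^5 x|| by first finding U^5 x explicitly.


U is a rotation by theta = 5*pi/3
U^5 = rotation by 5*theta = 25*pi/3 = 1*pi/3 (mod 2*pi)
cos(1*pi/3) = 0.5000, sin(1*pi/3) = 0.8660
U^5 x = (0.5000 * 2 - 0.8660 * 6, 0.8660 * 2 + 0.5000 * 6)
= (-4.1962, 4.7321)
||U^5 x|| = sqrt((-4.1962)^2 + 4.7321^2) = sqrt(40.0000) = 6.3246

6.3246


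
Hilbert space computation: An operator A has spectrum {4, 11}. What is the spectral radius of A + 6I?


Spectrum of A + 6I = {10, 17}
Spectral radius = max |lambda| over the shifted spectrum
= max(10, 17) = 17

17


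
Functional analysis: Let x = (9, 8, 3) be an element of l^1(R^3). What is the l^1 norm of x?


The l^1 norm equals the sum of absolute values of all components.
||x||_1 = 9 + 8 + 3
= 20

20.0000


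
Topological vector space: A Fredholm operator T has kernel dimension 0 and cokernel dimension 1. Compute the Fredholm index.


The Fredholm index is defined as ind(T) = dim(ker T) - dim(coker T)
= 0 - 1
= -1

-1


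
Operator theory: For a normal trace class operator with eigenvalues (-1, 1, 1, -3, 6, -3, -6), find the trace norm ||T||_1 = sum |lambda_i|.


For a normal operator, singular values equal |eigenvalues|.
Trace norm = sum |lambda_i| = 1 + 1 + 1 + 3 + 6 + 3 + 6
= 21

21


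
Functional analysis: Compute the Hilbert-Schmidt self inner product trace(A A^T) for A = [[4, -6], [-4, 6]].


trace(A * A^T) = sum of squares of all entries
= 4^2 + (-6)^2 + (-4)^2 + 6^2
= 16 + 36 + 16 + 36
= 104

104


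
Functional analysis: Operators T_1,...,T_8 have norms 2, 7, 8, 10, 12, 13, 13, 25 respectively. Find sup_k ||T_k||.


By the Uniform Boundedness Principle, the supremum of norms is finite.
sup_k ||T_k|| = max(2, 7, 8, 10, 12, 13, 13, 25) = 25

25


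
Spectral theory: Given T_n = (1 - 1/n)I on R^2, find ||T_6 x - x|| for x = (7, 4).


T_6 x - x = (1 - 1/6)x - x = -x/6
||x|| = sqrt(65) = 8.0623
||T_6 x - x|| = ||x||/6 = 8.0623/6 = 1.3437

1.3437


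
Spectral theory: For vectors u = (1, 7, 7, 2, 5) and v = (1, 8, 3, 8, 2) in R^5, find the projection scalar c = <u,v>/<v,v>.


Computing <u,v> = 1*1 + 7*8 + 7*3 + 2*8 + 5*2 = 104
Computing <v,v> = 1^2 + 8^2 + 3^2 + 8^2 + 2^2 = 142
Projection coefficient = 104/142 = 0.7324

0.7324


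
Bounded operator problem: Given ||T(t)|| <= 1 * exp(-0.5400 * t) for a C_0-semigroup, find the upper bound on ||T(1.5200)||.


||T(1.5200)|| <= 1 * exp(-0.5400 * 1.5200)
= 1 * exp(-0.8208)
= 1 * 0.4401
= 0.4401

0.4401


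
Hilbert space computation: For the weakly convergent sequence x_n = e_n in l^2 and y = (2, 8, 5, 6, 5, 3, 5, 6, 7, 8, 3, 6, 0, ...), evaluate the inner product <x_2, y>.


x_2 = e_2 is the standard basis vector with 1 in position 2.
<x_2, y> = y_2 = 8
As n -> infinity, <x_n, y> -> 0, confirming weak convergence of (x_n) to 0.

8


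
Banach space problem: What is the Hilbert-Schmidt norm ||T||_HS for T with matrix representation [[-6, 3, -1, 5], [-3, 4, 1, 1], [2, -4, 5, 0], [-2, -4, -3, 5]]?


The Hilbert-Schmidt norm is sqrt(sum of squares of all entries).
Sum of squares = (-6)^2 + 3^2 + (-1)^2 + 5^2 + (-3)^2 + 4^2 + 1^2 + 1^2 + 2^2 + (-4)^2 + 5^2 + 0^2 + (-2)^2 + (-4)^2 + (-3)^2 + 5^2
= 36 + 9 + 1 + 25 + 9 + 16 + 1 + 1 + 4 + 16 + 25 + 0 + 4 + 16 + 9 + 25 = 197
||T||_HS = sqrt(197) = 14.0357

14.0357


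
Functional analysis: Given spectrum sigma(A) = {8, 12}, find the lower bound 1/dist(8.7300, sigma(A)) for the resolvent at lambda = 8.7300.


dist(8.7300, {8, 12}) = min(|8.7300 - 8|, |8.7300 - 12|)
= min(0.7300, 3.2700) = 0.7300
Resolvent bound = 1/0.7300 = 1.3699

1.3699


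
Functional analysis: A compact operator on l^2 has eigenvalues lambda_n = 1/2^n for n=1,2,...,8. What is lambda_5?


The eigenvalue formula gives lambda_5 = 1/2^5
= 1/32
= 0.0312

0.0312


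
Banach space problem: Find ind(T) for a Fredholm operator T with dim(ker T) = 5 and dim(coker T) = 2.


The Fredholm index is defined as ind(T) = dim(ker T) - dim(coker T)
= 5 - 2
= 3

3


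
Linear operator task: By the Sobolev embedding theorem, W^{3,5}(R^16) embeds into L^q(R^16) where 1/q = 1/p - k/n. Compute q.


Using the Sobolev embedding formula: 1/q = 1/p - k/n
1/q = 1/5 - 3/16 = 1/80
q = 1/(1/80) = 80

80.0000


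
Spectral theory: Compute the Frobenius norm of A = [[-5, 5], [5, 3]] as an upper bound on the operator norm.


||A||_F^2 = sum a_ij^2
= (-5)^2 + 5^2 + 5^2 + 3^2
= 25 + 25 + 25 + 9 = 84
||A||_F = sqrt(84) = 9.1652

9.1652


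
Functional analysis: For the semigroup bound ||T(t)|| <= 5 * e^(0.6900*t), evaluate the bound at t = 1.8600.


||T(1.8600)|| <= 5 * exp(0.6900 * 1.8600)
= 5 * exp(1.2834)
= 5 * 3.6089
= 18.0444

18.0444


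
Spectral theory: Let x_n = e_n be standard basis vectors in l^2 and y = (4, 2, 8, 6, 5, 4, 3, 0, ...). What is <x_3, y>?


x_3 = e_3 is the standard basis vector with 1 in position 3.
<x_3, y> = y_3 = 8
As n -> infinity, <x_n, y> -> 0, confirming weak convergence of (x_n) to 0.

8


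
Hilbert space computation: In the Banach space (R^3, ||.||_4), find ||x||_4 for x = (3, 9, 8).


The l^4 norm = (sum |x_i|^4)^(1/4)
Sum of 4th powers = 81 + 6561 + 4096 = 10738
||x||_4 = (10738)^(1/4) = 10.1796

10.1796


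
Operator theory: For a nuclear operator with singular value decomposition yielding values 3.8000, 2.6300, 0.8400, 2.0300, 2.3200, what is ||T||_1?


The nuclear norm is the sum of all singular values.
||T||_1 = 3.8000 + 2.6300 + 0.8400 + 2.0300 + 2.3200
= 11.6200

11.6200


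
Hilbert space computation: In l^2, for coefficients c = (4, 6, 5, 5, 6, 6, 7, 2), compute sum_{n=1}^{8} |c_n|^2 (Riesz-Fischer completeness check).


sum |c_n|^2 = 4^2 + 6^2 + 5^2 + 5^2 + 6^2 + 6^2 + 7^2 + 2^2
= 16 + 36 + 25 + 25 + 36 + 36 + 49 + 4
= 227

227


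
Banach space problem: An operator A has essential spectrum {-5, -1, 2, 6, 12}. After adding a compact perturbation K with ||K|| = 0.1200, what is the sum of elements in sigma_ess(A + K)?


By Weyl's theorem, the essential spectrum is invariant under compact perturbations.
sigma_ess(A + K) = sigma_ess(A) = {-5, -1, 2, 6, 12}
Sum = -5 + -1 + 2 + 6 + 12 = 14

14


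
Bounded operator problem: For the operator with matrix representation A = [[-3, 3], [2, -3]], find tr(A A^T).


trace(A * A^T) = sum of squares of all entries
= (-3)^2 + 3^2 + 2^2 + (-3)^2
= 9 + 9 + 4 + 9
= 31

31


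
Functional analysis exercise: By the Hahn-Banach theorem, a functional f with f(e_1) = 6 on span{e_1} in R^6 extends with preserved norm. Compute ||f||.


The norm of f is given by ||f|| = sup_{||x||=1} |f(x)|.
On span{e_1}, ||e_1|| = 1, so ||f|| = |f(e_1)| / ||e_1||
= |6| / 1 = 6.0000

6.0000


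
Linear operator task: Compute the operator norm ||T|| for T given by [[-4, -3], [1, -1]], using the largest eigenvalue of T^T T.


A^T A = [[17, 11], [11, 10]]
trace(A^T A) = 27, det(A^T A) = 49
discriminant = 27^2 - 4*49 = 533
Largest eigenvalue of A^T A = (trace + sqrt(disc))/2 = 25.0434
||T|| = sqrt(25.0434) = 5.0043

5.0043


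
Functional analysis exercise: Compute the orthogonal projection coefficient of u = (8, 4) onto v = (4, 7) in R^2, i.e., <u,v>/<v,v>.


Computing <u,v> = 8*4 + 4*7 = 60
Computing <v,v> = 4^2 + 7^2 = 65
Projection coefficient = 60/65 = 0.9231

0.9231


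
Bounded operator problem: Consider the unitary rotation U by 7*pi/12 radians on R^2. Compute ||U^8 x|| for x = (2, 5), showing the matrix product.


U is a rotation by theta = 7*pi/12
U^8 = rotation by 8*theta = 56*pi/12 = 8*pi/12 (mod 2*pi)
cos(8*pi/12) = -0.5000, sin(8*pi/12) = 0.8660
U^8 x = (-0.5000 * 2 - 0.8660 * 5, 0.8660 * 2 + -0.5000 * 5)
= (-5.3301, -0.7679)
||U^8 x|| = sqrt((-5.3301)^2 + (-0.7679)^2) = sqrt(29.0000) = 5.3852

5.3852


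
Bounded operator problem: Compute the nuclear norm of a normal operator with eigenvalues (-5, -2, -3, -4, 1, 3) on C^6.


For a normal operator, singular values equal |eigenvalues|.
Trace norm = sum |lambda_i| = 5 + 2 + 3 + 4 + 1 + 3
= 18

18


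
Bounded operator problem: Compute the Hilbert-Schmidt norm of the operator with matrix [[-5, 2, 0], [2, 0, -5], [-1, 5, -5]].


The Hilbert-Schmidt norm is sqrt(sum of squares of all entries).
Sum of squares = (-5)^2 + 2^2 + 0^2 + 2^2 + 0^2 + (-5)^2 + (-1)^2 + 5^2 + (-5)^2
= 25 + 4 + 0 + 4 + 0 + 25 + 1 + 25 + 25 = 109
||T||_HS = sqrt(109) = 10.4403

10.4403


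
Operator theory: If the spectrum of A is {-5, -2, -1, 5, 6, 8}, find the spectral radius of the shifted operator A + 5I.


Spectrum of A + 5I = {0, 3, 4, 10, 11, 13}
Spectral radius = max |lambda| over the shifted spectrum
= max(0, 3, 4, 10, 11, 13) = 13

13


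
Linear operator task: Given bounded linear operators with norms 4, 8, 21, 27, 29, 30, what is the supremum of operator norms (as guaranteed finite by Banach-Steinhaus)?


By the Uniform Boundedness Principle, the supremum of norms is finite.
sup_k ||T_k|| = max(4, 8, 21, 27, 29, 30) = 30

30


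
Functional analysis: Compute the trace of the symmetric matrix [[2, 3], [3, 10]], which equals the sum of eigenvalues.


For a self-adjoint (symmetric) matrix, the eigenvalues are real.
The sum of eigenvalues equals the trace of the matrix.
trace = 2 + 10 = 12

12


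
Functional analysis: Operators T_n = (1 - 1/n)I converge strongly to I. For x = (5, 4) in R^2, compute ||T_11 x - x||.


T_11 x - x = (1 - 1/11)x - x = -x/11
||x|| = sqrt(41) = 6.4031
||T_11 x - x|| = ||x||/11 = 6.4031/11 = 0.5821

0.5821


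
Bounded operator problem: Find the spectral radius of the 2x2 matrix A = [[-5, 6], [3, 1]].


For a 2x2 matrix, eigenvalues satisfy lambda^2 - (trace)*lambda + det = 0
trace = -5 + 1 = -4
det = -5*1 - 6*3 = -23
discriminant = (-4)^2 - 4*(-23) = 108
spectral radius = max |eigenvalue| = 7.1962

7.1962


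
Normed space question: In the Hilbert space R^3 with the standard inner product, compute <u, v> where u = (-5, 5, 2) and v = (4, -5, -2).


Computing the standard inner product <u, v> = sum u_i * v_i
= -5*4 + 5*-5 + 2*-2
= -20 + -25 + -4
= -49

-49


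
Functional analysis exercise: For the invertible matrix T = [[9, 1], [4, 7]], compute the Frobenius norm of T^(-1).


det(T) = 9*7 - 1*4 = 59
T^(-1) = (1/59) * [[7, -1], [-4, 9]] = [[0.1186, -0.0169], [-0.0678, 0.1525]]
||T^(-1)||_F^2 = 0.1186^2 + (-0.0169)^2 + (-0.0678)^2 + 0.1525^2 = 0.0422
||T^(-1)||_F = sqrt(0.0422) = 0.2055

0.2055


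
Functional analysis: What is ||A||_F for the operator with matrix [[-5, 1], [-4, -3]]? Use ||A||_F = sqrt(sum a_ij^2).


||A||_F^2 = sum a_ij^2
= (-5)^2 + 1^2 + (-4)^2 + (-3)^2
= 25 + 1 + 16 + 9 = 51
||A||_F = sqrt(51) = 7.1414

7.1414


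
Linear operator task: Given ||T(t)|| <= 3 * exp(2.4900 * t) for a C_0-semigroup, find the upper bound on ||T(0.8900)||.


||T(0.8900)|| <= 3 * exp(2.4900 * 0.8900)
= 3 * exp(2.2161)
= 3 * 9.1715
= 27.5145

27.5145


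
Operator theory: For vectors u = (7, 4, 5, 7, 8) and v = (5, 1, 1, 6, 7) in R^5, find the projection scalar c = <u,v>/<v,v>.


Computing <u,v> = 7*5 + 4*1 + 5*1 + 7*6 + 8*7 = 142
Computing <v,v> = 5^2 + 1^2 + 1^2 + 6^2 + 7^2 = 112
Projection coefficient = 142/112 = 1.2679

1.2679


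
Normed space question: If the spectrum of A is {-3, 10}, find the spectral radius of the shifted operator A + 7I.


Spectrum of A + 7I = {4, 17}
Spectral radius = max |lambda| over the shifted spectrum
= max(4, 17) = 17

17


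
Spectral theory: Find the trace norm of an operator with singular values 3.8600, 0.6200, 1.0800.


The nuclear norm is the sum of all singular values.
||T||_1 = 3.8600 + 0.6200 + 1.0800
= 5.5600

5.5600


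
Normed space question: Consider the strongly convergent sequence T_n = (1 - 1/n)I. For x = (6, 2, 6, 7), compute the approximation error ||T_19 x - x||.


T_19 x - x = (1 - 1/19)x - x = -x/19
||x|| = sqrt(125) = 11.1803
||T_19 x - x|| = ||x||/19 = 11.1803/19 = 0.5884

0.5884


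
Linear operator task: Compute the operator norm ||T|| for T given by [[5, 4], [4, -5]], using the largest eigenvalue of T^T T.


A^T A = [[41, 0], [0, 41]]
trace(A^T A) = 82, det(A^T A) = 1681
discriminant = 82^2 - 4*1681 = 0
Largest eigenvalue of A^T A = (trace + sqrt(disc))/2 = 41.0000
||T|| = sqrt(41.0000) = 6.4031

6.4031


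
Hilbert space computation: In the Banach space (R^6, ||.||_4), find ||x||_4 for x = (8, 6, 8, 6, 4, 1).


The l^4 norm = (sum |x_i|^4)^(1/4)
Sum of 4th powers = 4096 + 1296 + 4096 + 1296 + 256 + 1 = 11041
||x||_4 = (11041)^(1/4) = 10.2507

10.2507


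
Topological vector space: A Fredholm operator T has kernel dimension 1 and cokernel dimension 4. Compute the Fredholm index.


The Fredholm index is defined as ind(T) = dim(ker T) - dim(coker T)
= 1 - 4
= -3

-3


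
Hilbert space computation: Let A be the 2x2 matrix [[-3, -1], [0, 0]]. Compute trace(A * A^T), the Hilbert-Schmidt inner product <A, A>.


trace(A * A^T) = sum of squares of all entries
= (-3)^2 + (-1)^2 + 0^2 + 0^2
= 9 + 1 + 0 + 0
= 10

10


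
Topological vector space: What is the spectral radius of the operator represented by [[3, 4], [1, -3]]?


For a 2x2 matrix, eigenvalues satisfy lambda^2 - (trace)*lambda + det = 0
trace = 3 + -3 = 0
det = 3*-3 - 4*1 = -13
discriminant = 0^2 - 4*(-13) = 52
spectral radius = max |eigenvalue| = 3.6056

3.6056


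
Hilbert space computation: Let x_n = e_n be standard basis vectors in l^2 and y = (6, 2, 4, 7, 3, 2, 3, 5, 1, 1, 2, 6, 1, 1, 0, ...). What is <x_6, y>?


x_6 = e_6 is the standard basis vector with 1 in position 6.
<x_6, y> = y_6 = 2
As n -> infinity, <x_n, y> -> 0, confirming weak convergence of (x_n) to 0.

2


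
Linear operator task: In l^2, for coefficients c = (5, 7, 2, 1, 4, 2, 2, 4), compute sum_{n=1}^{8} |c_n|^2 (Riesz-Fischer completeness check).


sum |c_n|^2 = 5^2 + 7^2 + 2^2 + 1^2 + 4^2 + 2^2 + 2^2 + 4^2
= 25 + 49 + 4 + 1 + 16 + 4 + 4 + 16
= 119

119


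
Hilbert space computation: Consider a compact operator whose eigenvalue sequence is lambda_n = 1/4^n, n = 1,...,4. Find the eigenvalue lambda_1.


The eigenvalue formula gives lambda_1 = 1/4^1
= 1/4
= 0.2500

0.2500


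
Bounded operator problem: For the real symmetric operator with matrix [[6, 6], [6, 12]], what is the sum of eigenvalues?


For a self-adjoint (symmetric) matrix, the eigenvalues are real.
The sum of eigenvalues equals the trace of the matrix.
trace = 6 + 12 = 18

18


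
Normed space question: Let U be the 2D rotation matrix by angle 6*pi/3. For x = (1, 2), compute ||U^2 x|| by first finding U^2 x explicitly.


U is a rotation by theta = 6*pi/3
U^2 = rotation by 2*theta = 12*pi/3 = 0*pi/3 (mod 2*pi)
cos(0*pi/3) = 1.0000, sin(0*pi/3) = 0.0000
U^2 x = (1.0000 * 1 - 0.0000 * 2, 0.0000 * 1 + 1.0000 * 2)
= (1.0000, 2.0000)
||U^2 x|| = sqrt(1.0000^2 + 2.0000^2) = sqrt(5.0000) = 2.2361

2.2361


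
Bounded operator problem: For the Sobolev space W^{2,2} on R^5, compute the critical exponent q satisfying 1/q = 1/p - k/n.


Using the Sobolev embedding formula: 1/q = 1/p - k/n
1/q = 1/2 - 2/5 = 1/10
q = 1/(1/10) = 10

10.0000


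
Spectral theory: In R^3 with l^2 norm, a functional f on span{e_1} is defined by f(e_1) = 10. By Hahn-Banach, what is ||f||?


The norm of f is given by ||f|| = sup_{||x||=1} |f(x)|.
On span{e_1}, ||e_1|| = 1, so ||f|| = |f(e_1)| / ||e_1||
= |10| / 1 = 10.0000

10.0000


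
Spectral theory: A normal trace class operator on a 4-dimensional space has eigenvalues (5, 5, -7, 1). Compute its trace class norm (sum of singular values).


For a normal operator, singular values equal |eigenvalues|.
Trace norm = sum |lambda_i| = 5 + 5 + 7 + 1
= 18

18


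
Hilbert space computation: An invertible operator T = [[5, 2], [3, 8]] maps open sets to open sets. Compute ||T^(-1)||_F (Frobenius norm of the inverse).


det(T) = 5*8 - 2*3 = 34
T^(-1) = (1/34) * [[8, -2], [-3, 5]] = [[0.2353, -0.0588], [-0.0882, 0.1471]]
||T^(-1)||_F^2 = 0.2353^2 + (-0.0588)^2 + (-0.0882)^2 + 0.1471^2 = 0.0882
||T^(-1)||_F = sqrt(0.0882) = 0.2970

0.2970


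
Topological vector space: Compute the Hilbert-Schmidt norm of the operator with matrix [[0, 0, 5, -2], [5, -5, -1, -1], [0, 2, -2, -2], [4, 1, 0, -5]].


The Hilbert-Schmidt norm is sqrt(sum of squares of all entries).
Sum of squares = 0^2 + 0^2 + 5^2 + (-2)^2 + 5^2 + (-5)^2 + (-1)^2 + (-1)^2 + 0^2 + 2^2 + (-2)^2 + (-2)^2 + 4^2 + 1^2 + 0^2 + (-5)^2
= 0 + 0 + 25 + 4 + 25 + 25 + 1 + 1 + 0 + 4 + 4 + 4 + 16 + 1 + 0 + 25 = 135
||T||_HS = sqrt(135) = 11.6190

11.6190


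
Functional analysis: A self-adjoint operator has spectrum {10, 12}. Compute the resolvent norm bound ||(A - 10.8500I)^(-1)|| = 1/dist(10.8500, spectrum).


dist(10.8500, {10, 12}) = min(|10.8500 - 10|, |10.8500 - 12|)
= min(0.8500, 1.1500) = 0.8500
Resolvent bound = 1/0.8500 = 1.1765

1.1765


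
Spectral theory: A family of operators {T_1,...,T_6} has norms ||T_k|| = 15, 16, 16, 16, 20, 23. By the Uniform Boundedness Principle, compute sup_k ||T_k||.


By the Uniform Boundedness Principle, the supremum of norms is finite.
sup_k ||T_k|| = max(15, 16, 16, 16, 20, 23) = 23

23


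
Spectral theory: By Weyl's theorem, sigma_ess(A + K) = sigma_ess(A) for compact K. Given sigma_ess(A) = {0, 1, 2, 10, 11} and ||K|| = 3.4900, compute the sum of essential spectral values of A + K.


By Weyl's theorem, the essential spectrum is invariant under compact perturbations.
sigma_ess(A + K) = sigma_ess(A) = {0, 1, 2, 10, 11}
Sum = 0 + 1 + 2 + 10 + 11 = 24

24


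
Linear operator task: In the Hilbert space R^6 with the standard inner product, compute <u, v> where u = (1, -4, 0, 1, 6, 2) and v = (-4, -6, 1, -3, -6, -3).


Computing the standard inner product <u, v> = sum u_i * v_i
= 1*-4 + -4*-6 + 0*1 + 1*-3 + 6*-6 + 2*-3
= -4 + 24 + 0 + -3 + -36 + -6
= -25

-25


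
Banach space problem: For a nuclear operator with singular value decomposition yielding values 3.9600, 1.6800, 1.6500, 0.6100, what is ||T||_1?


The nuclear norm is the sum of all singular values.
||T||_1 = 3.9600 + 1.6800 + 1.6500 + 0.6100
= 7.9000

7.9000


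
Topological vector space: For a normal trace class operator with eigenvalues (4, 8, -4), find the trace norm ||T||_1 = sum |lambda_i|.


For a normal operator, singular values equal |eigenvalues|.
Trace norm = sum |lambda_i| = 4 + 8 + 4
= 16

16


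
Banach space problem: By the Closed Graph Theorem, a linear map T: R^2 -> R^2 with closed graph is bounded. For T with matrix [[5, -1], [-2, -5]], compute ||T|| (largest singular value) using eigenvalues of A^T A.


A^T A = [[29, 5], [5, 26]]
trace(A^T A) = 55, det(A^T A) = 729
discriminant = 55^2 - 4*729 = 109
Largest eigenvalue of A^T A = (trace + sqrt(disc))/2 = 32.7202
||T|| = sqrt(32.7202) = 5.7202

5.7202


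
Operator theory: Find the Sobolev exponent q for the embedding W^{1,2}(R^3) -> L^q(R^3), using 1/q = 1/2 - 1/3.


Using the Sobolev embedding formula: 1/q = 1/p - k/n
1/q = 1/2 - 1/3 = 1/6
q = 1/(1/6) = 6

6.0000


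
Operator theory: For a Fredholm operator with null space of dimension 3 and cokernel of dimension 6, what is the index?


The Fredholm index is defined as ind(T) = dim(ker T) - dim(coker T)
= 3 - 6
= -3

-3


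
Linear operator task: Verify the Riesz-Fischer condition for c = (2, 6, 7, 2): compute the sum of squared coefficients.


sum |c_n|^2 = 2^2 + 6^2 + 7^2 + 2^2
= 4 + 36 + 49 + 4
= 93

93


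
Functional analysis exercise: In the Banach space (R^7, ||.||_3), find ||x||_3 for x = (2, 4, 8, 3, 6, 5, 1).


The l^3 norm = (sum |x_i|^3)^(1/3)
Sum of 3th powers = 8 + 64 + 512 + 27 + 216 + 125 + 1 = 953
||x||_3 = (953)^(1/3) = 9.8408

9.8408


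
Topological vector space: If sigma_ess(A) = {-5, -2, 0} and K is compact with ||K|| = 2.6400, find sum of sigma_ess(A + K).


By Weyl's theorem, the essential spectrum is invariant under compact perturbations.
sigma_ess(A + K) = sigma_ess(A) = {-5, -2, 0}
Sum = -5 + -2 + 0 = -7

-7


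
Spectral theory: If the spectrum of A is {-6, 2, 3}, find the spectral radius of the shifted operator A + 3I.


Spectrum of A + 3I = {-3, 5, 6}
Spectral radius = max |lambda| over the shifted spectrum
= max(3, 5, 6) = 6

6


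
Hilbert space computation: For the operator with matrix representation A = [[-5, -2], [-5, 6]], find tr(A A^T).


trace(A * A^T) = sum of squares of all entries
= (-5)^2 + (-2)^2 + (-5)^2 + 6^2
= 25 + 4 + 25 + 36
= 90

90


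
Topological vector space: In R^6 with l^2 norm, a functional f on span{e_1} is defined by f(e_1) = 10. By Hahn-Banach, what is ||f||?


The norm of f is given by ||f|| = sup_{||x||=1} |f(x)|.
On span{e_1}, ||e_1|| = 1, so ||f|| = |f(e_1)| / ||e_1||
= |10| / 1 = 10.0000

10.0000


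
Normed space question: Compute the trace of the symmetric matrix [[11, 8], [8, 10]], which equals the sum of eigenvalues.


For a self-adjoint (symmetric) matrix, the eigenvalues are real.
The sum of eigenvalues equals the trace of the matrix.
trace = 11 + 10 = 21

21


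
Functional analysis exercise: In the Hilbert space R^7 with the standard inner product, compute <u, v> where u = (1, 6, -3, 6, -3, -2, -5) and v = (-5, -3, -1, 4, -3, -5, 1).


Computing the standard inner product <u, v> = sum u_i * v_i
= 1*-5 + 6*-3 + -3*-1 + 6*4 + -3*-3 + -2*-5 + -5*1
= -5 + -18 + 3 + 24 + 9 + 10 + -5
= 18

18


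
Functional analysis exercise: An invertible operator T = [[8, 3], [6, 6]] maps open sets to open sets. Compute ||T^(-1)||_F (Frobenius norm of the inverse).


det(T) = 8*6 - 3*6 = 30
T^(-1) = (1/30) * [[6, -3], [-6, 8]] = [[0.2000, -0.1000], [-0.2000, 0.2667]]
||T^(-1)||_F^2 = 0.2000^2 + (-0.1000)^2 + (-0.2000)^2 + 0.2667^2 = 0.1611
||T^(-1)||_F = sqrt(0.1611) = 0.4014

0.4014


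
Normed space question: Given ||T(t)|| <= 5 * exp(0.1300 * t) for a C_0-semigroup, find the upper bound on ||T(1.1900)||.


||T(1.1900)|| <= 5 * exp(0.1300 * 1.1900)
= 5 * exp(0.1547)
= 5 * 1.1673
= 5.8365

5.8365


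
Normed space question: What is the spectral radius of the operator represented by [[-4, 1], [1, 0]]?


For a 2x2 matrix, eigenvalues satisfy lambda^2 - (trace)*lambda + det = 0
trace = -4 + 0 = -4
det = -4*0 - 1*1 = -1
discriminant = (-4)^2 - 4*(-1) = 20
spectral radius = max |eigenvalue| = 4.2361

4.2361


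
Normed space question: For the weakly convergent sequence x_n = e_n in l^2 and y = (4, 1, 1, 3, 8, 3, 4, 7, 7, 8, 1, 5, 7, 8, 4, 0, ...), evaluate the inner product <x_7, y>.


x_7 = e_7 is the standard basis vector with 1 in position 7.
<x_7, y> = y_7 = 4
As n -> infinity, <x_n, y> -> 0, confirming weak convergence of (x_n) to 0.

4


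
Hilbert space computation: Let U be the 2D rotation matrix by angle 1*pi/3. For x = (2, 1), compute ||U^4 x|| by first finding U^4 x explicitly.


U is a rotation by theta = 1*pi/3
U^4 = rotation by 4*theta = 4*pi/3
cos(4*pi/3) = -0.5000, sin(4*pi/3) = -0.8660
U^4 x = (-0.5000 * 2 - -0.8660 * 1, -0.8660 * 2 + -0.5000 * 1)
= (-0.1340, -2.2321)
||U^4 x|| = sqrt((-0.1340)^2 + (-2.2321)^2) = sqrt(5.0000) = 2.2361

2.2361


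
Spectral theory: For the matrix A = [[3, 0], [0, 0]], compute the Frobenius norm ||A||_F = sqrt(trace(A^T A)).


||A||_F^2 = sum a_ij^2
= 3^2 + 0^2 + 0^2 + 0^2
= 9 + 0 + 0 + 0 = 9
||A||_F = sqrt(9) = 3.0000

3.0000


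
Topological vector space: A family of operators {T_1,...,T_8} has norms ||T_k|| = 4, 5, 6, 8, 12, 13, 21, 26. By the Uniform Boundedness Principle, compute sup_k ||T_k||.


By the Uniform Boundedness Principle, the supremum of norms is finite.
sup_k ||T_k|| = max(4, 5, 6, 8, 12, 13, 21, 26) = 26

26


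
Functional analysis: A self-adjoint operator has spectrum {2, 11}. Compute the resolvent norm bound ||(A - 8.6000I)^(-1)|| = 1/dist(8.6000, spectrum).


dist(8.6000, {2, 11}) = min(|8.6000 - 2|, |8.6000 - 11|)
= min(6.6000, 2.4000) = 2.4000
Resolvent bound = 1/2.4000 = 0.4167

0.4167


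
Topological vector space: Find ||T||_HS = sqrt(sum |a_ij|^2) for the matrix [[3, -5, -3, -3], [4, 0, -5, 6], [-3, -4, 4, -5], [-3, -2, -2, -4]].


The Hilbert-Schmidt norm is sqrt(sum of squares of all entries).
Sum of squares = 3^2 + (-5)^2 + (-3)^2 + (-3)^2 + 4^2 + 0^2 + (-5)^2 + 6^2 + (-3)^2 + (-4)^2 + 4^2 + (-5)^2 + (-3)^2 + (-2)^2 + (-2)^2 + (-4)^2
= 9 + 25 + 9 + 9 + 16 + 0 + 25 + 36 + 9 + 16 + 16 + 25 + 9 + 4 + 4 + 16 = 228
||T||_HS = sqrt(228) = 15.0997

15.0997


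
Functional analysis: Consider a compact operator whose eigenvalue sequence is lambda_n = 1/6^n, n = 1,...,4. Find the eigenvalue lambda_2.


The eigenvalue formula gives lambda_2 = 1/6^2
= 1/36
= 0.0278

0.0278


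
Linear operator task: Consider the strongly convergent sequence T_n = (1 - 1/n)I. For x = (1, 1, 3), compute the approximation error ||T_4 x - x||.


T_4 x - x = (1 - 1/4)x - x = -x/4
||x|| = sqrt(11) = 3.3166
||T_4 x - x|| = ||x||/4 = 3.3166/4 = 0.8292

0.8292


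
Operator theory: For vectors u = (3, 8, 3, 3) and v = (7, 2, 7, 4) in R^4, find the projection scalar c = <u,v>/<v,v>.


Computing <u,v> = 3*7 + 8*2 + 3*7 + 3*4 = 70
Computing <v,v> = 7^2 + 2^2 + 7^2 + 4^2 = 118
Projection coefficient = 70/118 = 0.5932

0.5932


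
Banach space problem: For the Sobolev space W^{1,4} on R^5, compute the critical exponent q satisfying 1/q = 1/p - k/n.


Using the Sobolev embedding formula: 1/q = 1/p - k/n
1/q = 1/4 - 1/5 = 1/20
q = 1/(1/20) = 20

20.0000


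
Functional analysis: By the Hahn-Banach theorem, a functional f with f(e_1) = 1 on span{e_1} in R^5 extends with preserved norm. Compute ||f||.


The norm of f is given by ||f|| = sup_{||x||=1} |f(x)|.
On span{e_1}, ||e_1|| = 1, so ||f|| = |f(e_1)| / ||e_1||
= |1| / 1 = 1.0000

1.0000


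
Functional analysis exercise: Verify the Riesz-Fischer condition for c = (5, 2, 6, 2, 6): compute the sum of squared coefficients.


sum |c_n|^2 = 5^2 + 2^2 + 6^2 + 2^2 + 6^2
= 25 + 4 + 36 + 4 + 36
= 105

105
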